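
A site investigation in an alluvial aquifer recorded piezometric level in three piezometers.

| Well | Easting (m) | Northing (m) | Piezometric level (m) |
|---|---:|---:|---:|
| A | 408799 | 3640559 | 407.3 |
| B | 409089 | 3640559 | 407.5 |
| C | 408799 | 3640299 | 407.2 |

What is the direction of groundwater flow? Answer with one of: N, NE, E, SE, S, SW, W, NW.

∂h/∂x = (407.5 − 407.3) / (409089 − 408799) = +0.0006897
∂h/∂y = (407.2 − 407.3) / (3640299 − 3640559) = +0.0003846
Flow = −∇h = (-0.0006897 east, -0.0003846 north), which points southwest.

SW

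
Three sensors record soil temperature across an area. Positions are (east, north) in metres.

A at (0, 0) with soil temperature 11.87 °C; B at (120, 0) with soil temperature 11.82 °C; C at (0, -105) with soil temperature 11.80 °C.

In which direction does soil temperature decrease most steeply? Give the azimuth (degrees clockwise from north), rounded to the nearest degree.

∂T/∂x = (11.82 − 11.87) / (120 − 0) = -0.0004167
∂T/∂y = (11.80 − 11.87) / (-105 − 0) = +0.0006667
Steepest decrease is along −∇f: components (+0.0004167 E, -0.0006667 N).
Azimuth = atan2(+0.0004167, -0.0006667) = 148.0° ≈ 148°.

148°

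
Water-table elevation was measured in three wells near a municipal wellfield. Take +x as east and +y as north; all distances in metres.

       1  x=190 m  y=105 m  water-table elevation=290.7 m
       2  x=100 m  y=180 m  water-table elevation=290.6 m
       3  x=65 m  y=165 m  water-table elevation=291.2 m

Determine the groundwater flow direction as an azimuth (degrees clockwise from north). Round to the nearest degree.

Differences from 1: to 2 (Δx, Δy, Δh) = (-90, 75, -0.1); to 3 = (-125, 60, +0.5).
Solve a·Δx + b·Δy = Δh: det = (-90)·60 − (-125)·75 = 3975.
∂h/∂x = [(-0.1)·60 − (+0.5)·75] / 3975 = -0.01094
∂h/∂y = [(-90)·(+0.5) − (-125)·(-0.1)] / 3975 = -0.01447
Flow direction (−∇h) has components (+0.01094 E, +0.01447 N).
Azimuth = atan2(E, N) = atan2(+0.01094, +0.01447) = 37.1° ≈ 037°.

037°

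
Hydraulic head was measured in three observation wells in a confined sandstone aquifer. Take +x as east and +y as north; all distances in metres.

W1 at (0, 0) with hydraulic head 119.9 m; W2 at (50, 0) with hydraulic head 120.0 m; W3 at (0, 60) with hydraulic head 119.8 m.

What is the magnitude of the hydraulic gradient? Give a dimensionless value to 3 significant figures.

0.00260

∂h/∂x = (120.0 − 119.9) / (50 − 0) = +0.002000
∂h/∂y = (119.8 − 119.9) / (60 − 0) = -0.001667
|∇h| = √(0.002000² + -0.001667²) = 0.002604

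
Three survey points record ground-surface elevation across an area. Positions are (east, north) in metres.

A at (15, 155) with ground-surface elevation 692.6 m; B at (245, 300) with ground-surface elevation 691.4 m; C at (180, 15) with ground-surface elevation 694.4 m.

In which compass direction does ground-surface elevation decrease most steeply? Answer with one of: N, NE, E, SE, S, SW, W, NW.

N

Taking A as reference: B−A = (230, 145, -1.2); C−A = (165, -140, +1.8).
Determinant of the coordinate differences = 230·(-140) − 165·145 = -56125.
∂z/∂x = [(-1.2)·(-140) − (+1.8)·145] / -56125 = +0.001657
∂z/∂y = [230·(+1.8) − 165·(-1.2)] / -56125 = -0.01090
Steepest decrease is along −∇f = (-0.001657 E, +0.01090 N) → north.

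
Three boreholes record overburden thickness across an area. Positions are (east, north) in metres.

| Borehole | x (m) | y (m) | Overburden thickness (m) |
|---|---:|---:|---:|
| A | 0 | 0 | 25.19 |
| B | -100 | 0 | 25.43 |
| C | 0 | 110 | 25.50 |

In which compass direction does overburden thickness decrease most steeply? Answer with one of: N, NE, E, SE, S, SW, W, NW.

∂d/∂x = (25.43 − 25.19) / (-100 − 0) = -0.002400
∂d/∂y = (25.50 − 25.19) / (110 − 0) = +0.002818
Steepest decrease is along −∇f = (+0.002400 E, -0.002818 N) → southeast.

SE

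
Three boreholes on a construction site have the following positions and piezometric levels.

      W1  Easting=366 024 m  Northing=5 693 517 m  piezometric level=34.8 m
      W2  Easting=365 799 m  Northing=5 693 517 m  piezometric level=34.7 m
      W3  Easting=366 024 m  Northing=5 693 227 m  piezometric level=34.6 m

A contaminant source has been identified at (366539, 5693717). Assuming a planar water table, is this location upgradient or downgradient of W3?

∂h/∂x = (34.7 − 34.8) / (365799 − 366024) = +0.0004444
∂h/∂y = (34.6 − 34.8) / (5693227 − 5693517) = +0.0006897
Head at (366539, 5693717) = 34.8 + (+0.0004444)·(515) + (+0.0006897)·(200) = 35.17 m.
That is higher than the 34.6 m at W3, so the point is upgradient.

upgradient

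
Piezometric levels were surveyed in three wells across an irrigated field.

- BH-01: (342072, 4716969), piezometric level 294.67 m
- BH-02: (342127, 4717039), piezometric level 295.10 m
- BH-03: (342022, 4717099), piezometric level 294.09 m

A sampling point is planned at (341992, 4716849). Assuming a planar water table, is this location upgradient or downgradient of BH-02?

Taking BH-01 as reference: BH-02−BH-01 = (55, 70, +0.43); BH-03−BH-01 = (-50, 130, -0.58).
Determinant of the coordinate differences = 55·130 − (-50)·70 = 10650.
∂h/∂x = [(+0.43)·130 − (-0.58)·70] / 10650 = +0.009061
∂h/∂y = [55·(-0.58) − (-50)·(+0.43)] / 10650 = -0.0009765
Head at (341992, 4716849) = 294.67 + (+0.009061)·(-80) + (-0.0009765)·(-120) = 294.06 m.
That is lower than the 295.10 m at BH-02, so the point is downgradient.

downgradient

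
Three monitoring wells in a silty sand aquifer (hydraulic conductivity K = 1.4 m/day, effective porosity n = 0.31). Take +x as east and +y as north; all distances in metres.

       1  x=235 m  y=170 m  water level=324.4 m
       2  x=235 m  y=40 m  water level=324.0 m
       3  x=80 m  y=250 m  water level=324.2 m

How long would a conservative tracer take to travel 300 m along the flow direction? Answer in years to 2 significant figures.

Taking 1 as reference: 2−1 = (0, -130, -0.4); 3−1 = (-155, 80, -0.2).
Determinant of the coordinate differences = 0·80 − (-155)·(-130) = -20150.
∂h/∂x = [(-0.4)·80 − (-0.2)·(-130)] / -20150 = +0.002878
∂h/∂y = [0·(-0.2) − (-155)·(-0.4)] / -20150 = +0.003077
|∇h| = √(0.002878² + 0.003077²) = 0.004213
Seepage velocity v = K·i/n = 1.4 × 0.004213 / 0.31 = 0.01903 m/day.
t = 300 / 0.01903 = 1.576e+04 days = 43.1 years.

43 years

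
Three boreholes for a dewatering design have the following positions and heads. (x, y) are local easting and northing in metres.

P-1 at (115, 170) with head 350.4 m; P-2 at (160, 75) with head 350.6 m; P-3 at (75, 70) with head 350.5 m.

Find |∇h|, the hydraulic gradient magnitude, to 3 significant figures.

0.00197

Taking P-1 as reference: P-2−P-1 = (45, -95, +0.2); P-3−P-1 = (-40, -100, +0.1).
Solve a·Δx + b·Δy = Δh: det = 45·(-100) − (-40)·(-95) = -8300.
∂h/∂x = [(+0.2)·(-100) − (+0.1)·(-95)] / -8300 = +0.001265
∂h/∂y = [45·(+0.1) − (-40)·(+0.2)] / -8300 = -0.001506
|∇h| = √(0.001265² + -0.001506²) = 0.001967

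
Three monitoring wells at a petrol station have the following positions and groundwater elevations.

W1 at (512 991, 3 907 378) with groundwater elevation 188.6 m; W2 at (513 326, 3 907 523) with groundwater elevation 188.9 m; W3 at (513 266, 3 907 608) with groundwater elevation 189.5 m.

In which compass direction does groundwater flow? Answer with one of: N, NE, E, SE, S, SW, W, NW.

S

Three-point gradient (reference W1): Δ to W2 = (335, 145, +0.3), Δ to W3 = (275, 230, +0.9).
∂h/∂x = -0.001654, ∂h/∂y = +0.005891 (det = 37175).
Flow = −∇h = (+0.001654 east, -0.005891 north), which points south.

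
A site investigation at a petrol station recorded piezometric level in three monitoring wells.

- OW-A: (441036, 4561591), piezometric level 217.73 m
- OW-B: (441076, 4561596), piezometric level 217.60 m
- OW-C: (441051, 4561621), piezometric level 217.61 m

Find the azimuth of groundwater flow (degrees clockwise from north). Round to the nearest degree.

049°

Taking OW-A as reference: OW-B−OW-A = (40, 5, -0.13); OW-C−OW-A = (15, 30, -0.12).
Determinant of the coordinate differences = 40·30 − 15·5 = 1125.
∂h/∂x = [(-0.13)·30 − (-0.12)·5] / 1125 = -0.002933
∂h/∂y = [40·(-0.12) − 15·(-0.13)] / 1125 = -0.002533
Flow direction (−∇h) has components (+0.002933 E, +0.002533 N).
Azimuth = atan2(E, N) = atan2(+0.002933, +0.002533) = 49.2° ≈ 049°.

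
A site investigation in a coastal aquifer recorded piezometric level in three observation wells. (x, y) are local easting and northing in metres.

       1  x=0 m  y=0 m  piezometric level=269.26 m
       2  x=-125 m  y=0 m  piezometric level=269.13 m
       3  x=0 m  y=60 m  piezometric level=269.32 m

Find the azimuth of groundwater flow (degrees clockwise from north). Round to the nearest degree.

226°

∂h/∂x = (269.13 − 269.26) / (-125 − 0) = +0.001040
∂h/∂y = (269.32 − 269.26) / (60 − 0) = +0.001000
Flow direction (−∇h) has components (-0.001040 E, -0.001000 N).
Azimuth = atan2(E, N) = atan2(-0.001040, -0.001000) = 226.1° ≈ 226°.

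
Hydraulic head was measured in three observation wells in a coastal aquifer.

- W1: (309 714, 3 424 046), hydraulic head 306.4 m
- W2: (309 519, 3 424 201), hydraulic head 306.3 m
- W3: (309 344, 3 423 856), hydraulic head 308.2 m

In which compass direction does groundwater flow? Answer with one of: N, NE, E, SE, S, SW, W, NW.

NE

Taking W1 as reference: W2−W1 = (-195, 155, -0.1); W3−W1 = (-370, -190, +1.8).
Solve a·Δx + b·Δy = Δh: det = (-195)·(-190) − (-370)·155 = 94400.
∂h/∂x = [(-0.1)·(-190) − (+1.8)·155] / 94400 = -0.002754
∂h/∂y = [(-195)·(+1.8) − (-370)·(-0.1)] / 94400 = -0.004110
Flow = −∇h = (+0.002754 east, +0.004110 north), which points northeast.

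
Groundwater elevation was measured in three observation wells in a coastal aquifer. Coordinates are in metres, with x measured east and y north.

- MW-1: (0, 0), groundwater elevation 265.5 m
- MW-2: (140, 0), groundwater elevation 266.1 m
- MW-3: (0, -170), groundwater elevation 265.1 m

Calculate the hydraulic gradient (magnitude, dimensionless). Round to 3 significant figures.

0.00489

∂h/∂x = (266.1 − 265.5) / (140 − 0) = +0.004286
∂h/∂y = (265.1 − 265.5) / (-170 − 0) = +0.002353
|∇h| = √(0.004286² + 0.002353²) = 0.004889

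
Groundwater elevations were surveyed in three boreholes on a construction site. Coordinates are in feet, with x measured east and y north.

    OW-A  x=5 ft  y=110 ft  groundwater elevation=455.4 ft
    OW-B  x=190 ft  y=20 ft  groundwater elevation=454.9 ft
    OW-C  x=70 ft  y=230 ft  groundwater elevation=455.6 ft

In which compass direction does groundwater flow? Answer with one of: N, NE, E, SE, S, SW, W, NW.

SE

Taking OW-A as reference: OW-B−OW-A = (185, -90, -0.5); OW-C−OW-A = (65, 120, +0.2).
Determinant of the coordinate differences = 185·120 − 65·(-90) = 28050.
∂h/∂x = [(-0.5)·120 − (+0.2)·(-90)] / 28050 = -0.001497
∂h/∂y = [185·(+0.2) − 65·(-0.5)] / 28050 = +0.002478
Flow = −∇h = (+0.001497 east, -0.002478 north), which points southeast.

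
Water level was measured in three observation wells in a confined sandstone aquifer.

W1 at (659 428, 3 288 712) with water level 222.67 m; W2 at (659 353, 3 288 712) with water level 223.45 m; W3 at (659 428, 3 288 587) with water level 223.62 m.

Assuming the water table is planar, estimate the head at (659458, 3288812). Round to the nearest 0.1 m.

221.6 m

∂h/∂x = (223.45 − 222.67) / (659353 − 659428) = -0.01040
∂h/∂y = (223.62 − 222.67) / (3288587 − 3288712) = -0.007600
h(659458, 3288812) = 222.67 + (-0.01040)·(30) + (-0.007600)·(100) = 222.67 -0.312 -0.760 = 221.598 m.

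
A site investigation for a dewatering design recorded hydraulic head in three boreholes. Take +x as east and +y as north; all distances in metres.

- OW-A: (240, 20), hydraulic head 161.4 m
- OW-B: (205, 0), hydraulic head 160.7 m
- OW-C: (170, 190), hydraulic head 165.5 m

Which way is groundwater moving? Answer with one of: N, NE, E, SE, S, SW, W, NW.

S

Differences from OW-A: to OW-B (Δx, Δy, Δh) = (-35, -20, -0.7); to OW-C = (-70, 170, +4.1).
Solve a·Δx + b·Δy = Δh: det = (-35)·170 − (-70)·(-20) = -7350.
∂h/∂x = [(-0.7)·170 − (+4.1)·(-20)] / -7350 = +0.005034
∂h/∂y = [(-35)·(+4.1) − (-70)·(-0.7)] / -7350 = +0.02619
Flow = −∇h = (-0.005034 east, -0.02619 north), which points south.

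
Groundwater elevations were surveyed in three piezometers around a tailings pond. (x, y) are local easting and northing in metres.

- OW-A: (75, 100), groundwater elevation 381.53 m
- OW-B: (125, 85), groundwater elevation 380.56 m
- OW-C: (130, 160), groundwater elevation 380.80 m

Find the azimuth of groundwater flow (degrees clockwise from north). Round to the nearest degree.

Three-point gradient (reference OW-A): Δ to OW-B = (50, -15, -0.97), Δ to OW-C = (55, 60, -0.73).
∂h/∂x = -0.01808, ∂h/∂y = +0.004405 (det = 3825).
Flow direction (−∇h) has components (+0.01808 E, -0.004405 N).
Azimuth = atan2(E, N) = atan2(+0.01808, -0.004405) = 103.7° ≈ 104°.

104°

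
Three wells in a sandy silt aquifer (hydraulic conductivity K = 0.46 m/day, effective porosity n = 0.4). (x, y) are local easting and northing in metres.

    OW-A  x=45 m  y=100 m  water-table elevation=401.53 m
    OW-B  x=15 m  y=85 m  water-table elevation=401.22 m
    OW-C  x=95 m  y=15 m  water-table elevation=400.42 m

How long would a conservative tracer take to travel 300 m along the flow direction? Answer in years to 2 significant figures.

47 years

With h = a·x + b·y + c and OW-A as origin, the differences give:
  (-30)·a + (-15)·b = -0.31
  50·a + (-85)·b = -1.11
Eliminate b (×(-85) and ×(-15), subtract): 3300·a = 9.700 → a = ∂h/∂x = +0.002939
Back-substitute: b = ∂h/∂y = +0.01479.
|∇h| = √(0.002939² + 0.01479²) = 0.01508
Seepage velocity v = K·i/n = 0.46 × 0.01508 / 0.4 = 0.01734 m/day.
t = 300 / 0.01734 = 1.73e+04 days = 47.4 years.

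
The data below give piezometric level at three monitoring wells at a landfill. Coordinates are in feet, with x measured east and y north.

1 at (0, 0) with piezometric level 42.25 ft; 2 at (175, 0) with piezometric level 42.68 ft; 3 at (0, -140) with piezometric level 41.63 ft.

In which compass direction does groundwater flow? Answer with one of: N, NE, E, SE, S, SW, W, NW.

∂h/∂x = (42.68 − 42.25) / (175 − 0) = +0.002457
∂h/∂y = (41.63 − 42.25) / (-140 − 0) = +0.004429
Flow = −∇h = (-0.002457 east, -0.004429 north), which points southwest.

SW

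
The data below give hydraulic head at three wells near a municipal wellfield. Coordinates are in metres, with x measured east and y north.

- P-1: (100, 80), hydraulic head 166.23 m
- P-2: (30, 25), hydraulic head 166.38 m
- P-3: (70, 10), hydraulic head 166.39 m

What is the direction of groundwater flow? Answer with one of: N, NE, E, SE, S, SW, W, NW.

Taking P-1 as reference: P-2−P-1 = (-70, -55, +0.15); P-3−P-1 = (-30, -70, +0.16).
Solve a·Δx + b·Δy = Δh: det = (-70)·(-70) − (-30)·(-55) = 3250.
∂h/∂x = [(+0.15)·(-70) − (+0.16)·(-55)] / 3250 = -0.0005231
∂h/∂y = [(-70)·(+0.16) − (-30)·(+0.15)] / 3250 = -0.002062
Flow = −∇h = (+0.0005231 east, +0.002062 north), which points north.

N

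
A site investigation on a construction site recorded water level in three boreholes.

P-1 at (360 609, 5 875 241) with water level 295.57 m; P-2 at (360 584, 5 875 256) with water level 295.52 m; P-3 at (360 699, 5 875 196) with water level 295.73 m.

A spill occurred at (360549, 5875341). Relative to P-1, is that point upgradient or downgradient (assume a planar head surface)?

With h = a·x + b·y + c and P-1 as origin, the differences give:
  (-25)·a + 15·b = -0.05
  90·a + (-45)·b = +0.16
Eliminate b (×(-45) and ×15, subtract): -225·a = -0.150 → a = ∂h/∂x = +0.0006667
Back-substitute: b = ∂h/∂y = -0.002222.
Head at (360549, 5875341) = 295.57 + (+0.0006667)·(-60) + (-0.002222)·(100) = 295.31 m.
That is lower than the 295.57 m at P-1, so the point is downgradient.

downgradient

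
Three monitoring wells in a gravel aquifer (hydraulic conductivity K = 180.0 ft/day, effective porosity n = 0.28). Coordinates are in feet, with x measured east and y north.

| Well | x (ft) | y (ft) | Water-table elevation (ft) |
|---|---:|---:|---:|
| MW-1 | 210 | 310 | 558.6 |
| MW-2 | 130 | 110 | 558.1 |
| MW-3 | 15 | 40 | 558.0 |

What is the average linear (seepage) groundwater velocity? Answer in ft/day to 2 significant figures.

1.9 ft/day

With h = a·x + b·y + c and MW-1 as origin, the differences give:
  (-80)·a + (-200)·b = -0.5
  (-195)·a + (-270)·b = -0.6
Eliminate b (×(-270) and ×(-200), subtract): -17400·a = 15.00 → a = ∂h/∂x = -0.0008621
Back-substitute: b = ∂h/∂y = +0.002845.
|∇h| = √(-0.0008621² + 0.002845²) = 0.002973
Seepage velocity v = K·i/n = 180.0 × 0.002973 / 0.28 = 1.911 ft/day.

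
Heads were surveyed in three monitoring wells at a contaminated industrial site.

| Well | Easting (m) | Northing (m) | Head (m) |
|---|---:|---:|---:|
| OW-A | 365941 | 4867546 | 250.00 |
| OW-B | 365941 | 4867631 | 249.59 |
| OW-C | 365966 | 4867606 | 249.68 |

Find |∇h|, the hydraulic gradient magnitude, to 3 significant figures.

Three-point gradient (reference OW-A): Δ to OW-B = (0, 85, -0.41), Δ to OW-C = (25, 60, -0.32).
∂h/∂x = -0.001224, ∂h/∂y = -0.004824 (det = -2125).
|∇h| = √(-0.001224² + -0.004824²) = 0.004977

0.00498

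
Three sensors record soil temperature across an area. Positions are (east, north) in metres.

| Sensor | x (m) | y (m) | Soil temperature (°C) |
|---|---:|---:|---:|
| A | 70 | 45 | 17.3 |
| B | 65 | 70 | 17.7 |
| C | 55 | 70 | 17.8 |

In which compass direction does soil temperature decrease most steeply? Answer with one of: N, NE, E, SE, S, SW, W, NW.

With T = a·x + b·y + c and A as origin, the differences give:
  (-5)·a + 25·b = +0.4
  (-15)·a + 25·b = +0.5
Eliminate b (×25 and ×25, subtract): 250·a = -2.50 → a = ∂T/∂x = -0.01000
Back-substitute: b = ∂T/∂y = +0.01400.
Steepest decrease is along −∇f = (+0.01000 E, -0.01400 N) → southeast.

SE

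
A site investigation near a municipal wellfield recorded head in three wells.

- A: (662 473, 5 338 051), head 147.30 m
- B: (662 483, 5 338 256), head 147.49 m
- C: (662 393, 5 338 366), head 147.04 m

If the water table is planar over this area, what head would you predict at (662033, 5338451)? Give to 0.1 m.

Differences from A: to B (Δx, Δy, Δh) = (10, 205, +0.19); to C = (-80, 315, -0.26).
Determinant of the coordinate differences = 10·315 − (-80)·205 = 19550.
∂h/∂x = [(+0.19)·315 − (-0.26)·205] / 19550 = +0.005788
∂h/∂y = [10·(-0.26) − (-80)·(+0.19)] / 19550 = +0.0006445
h(662033, 5338451) = 147.30 + (+0.005788)·(-440) + (+0.0006445)·(400) = 147.30 -2.547 +0.258 = 145.011 m.

145.0 m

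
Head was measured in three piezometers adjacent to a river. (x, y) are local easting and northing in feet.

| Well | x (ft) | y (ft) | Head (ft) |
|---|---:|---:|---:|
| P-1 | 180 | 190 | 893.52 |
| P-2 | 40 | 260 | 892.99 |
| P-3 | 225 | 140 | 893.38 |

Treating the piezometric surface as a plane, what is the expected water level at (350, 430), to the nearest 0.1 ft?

897.8 ft

Taking P-1 as reference: P-2−P-1 = (-140, 70, -0.53); P-3−P-1 = (45, -50, -0.14).
Solve a·Δx + b·Δy = Δh: det = (-140)·(-50) − 45·70 = 3850.
∂h/∂x = [(-0.53)·(-50) − (-0.14)·70] / 3850 = +0.009429
∂h/∂y = [(-140)·(-0.14) − 45·(-0.53)] / 3850 = +0.01129
h(350, 430) = 893.52 + (+0.009429)·(170) + (+0.01129)·(240) = 893.52 +1.603 +2.709 = 897.831 ft.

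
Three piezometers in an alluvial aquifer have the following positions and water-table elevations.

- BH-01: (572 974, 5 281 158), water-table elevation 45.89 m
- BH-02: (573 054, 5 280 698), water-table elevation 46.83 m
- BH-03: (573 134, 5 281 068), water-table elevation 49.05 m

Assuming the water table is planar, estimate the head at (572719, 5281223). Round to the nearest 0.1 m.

With h = a·x + b·y + c and BH-01 as origin, the differences give:
  80·a + (-460)·b = +0.94
  160·a + (-90)·b = +3.16
Eliminate b (×(-90) and ×(-460), subtract): 66400·a = 1369.000 → a = ∂h/∂x = +0.02062
Back-substitute: b = ∂h/∂y = +0.001542.
h(572719, 5281223) = 45.89 + (+0.02062)·(-255) + (+0.001542)·(65) = 45.89 -5.257 +0.100 = 40.733 m.

40.7 m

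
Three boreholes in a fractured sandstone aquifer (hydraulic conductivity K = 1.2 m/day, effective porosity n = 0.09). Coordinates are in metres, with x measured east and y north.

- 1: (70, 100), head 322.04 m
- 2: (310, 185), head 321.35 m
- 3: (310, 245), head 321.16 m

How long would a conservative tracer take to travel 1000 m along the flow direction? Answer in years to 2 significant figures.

57 years

With h = a·x + b·y + c and 1 as origin, the differences give:
  240·a + 85·b = -0.69
  240·a + 145·b = -0.88
Eliminate b (×145 and ×85, subtract): 14400·a = -25.250 → a = ∂h/∂x = -0.001753
Back-substitute: b = ∂h/∂y = -0.003167.
|∇h| = √(-0.001753² + -0.003167²) = 0.00362
Seepage velocity v = K·i/n = 1.2 × 0.00362 / 0.09 = 0.04827 m/day.
t = 1000 / 0.04827 = 2.072e+04 days = 56.7 years.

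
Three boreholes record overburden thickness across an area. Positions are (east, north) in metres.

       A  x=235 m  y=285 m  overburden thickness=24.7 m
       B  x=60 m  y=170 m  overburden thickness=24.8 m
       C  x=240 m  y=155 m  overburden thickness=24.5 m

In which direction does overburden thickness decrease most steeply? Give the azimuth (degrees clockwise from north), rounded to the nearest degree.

134°

Differences from A: to B (Δx, Δy, Δh) = (-175, -115, +0.1); to C = (5, -130, -0.2).
Determinant of the coordinate differences = (-175)·(-130) − 5·(-115) = 23325.
∂d/∂x = [(+0.1)·(-130) − (-0.2)·(-115)] / 23325 = -0.001543
∂d/∂y = [(-175)·(-0.2) − 5·(+0.1)] / 23325 = +0.001479
Steepest decrease is along −∇f: components (+0.001543 E, -0.001479 N).
Azimuth = atan2(+0.001543, -0.001479) = 133.8° ≈ 134°.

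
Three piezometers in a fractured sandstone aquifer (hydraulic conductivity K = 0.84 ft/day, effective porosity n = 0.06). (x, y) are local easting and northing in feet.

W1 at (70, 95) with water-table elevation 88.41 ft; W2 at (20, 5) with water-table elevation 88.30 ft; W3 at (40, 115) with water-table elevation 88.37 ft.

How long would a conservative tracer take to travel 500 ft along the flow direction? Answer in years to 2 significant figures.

61 years

Taking W1 as reference: W2−W1 = (-50, -90, -0.11); W3−W1 = (-30, 20, -0.04).
Determinant of the coordinate differences = (-50)·20 − (-30)·(-90) = -3700.
∂h/∂x = [(-0.11)·20 − (-0.04)·(-90)] / -3700 = +0.001568
∂h/∂y = [(-50)·(-0.04) − (-30)·(-0.11)] / -3700 = +0.0003514
|∇h| = √(0.001568² + 0.0003514²) = 0.001607
Seepage velocity v = K·i/n = 0.84 × 0.001607 / 0.06 = 0.0225 ft/day.
t = 500 / 0.0225 = 2.222e+04 days = 60.8 years.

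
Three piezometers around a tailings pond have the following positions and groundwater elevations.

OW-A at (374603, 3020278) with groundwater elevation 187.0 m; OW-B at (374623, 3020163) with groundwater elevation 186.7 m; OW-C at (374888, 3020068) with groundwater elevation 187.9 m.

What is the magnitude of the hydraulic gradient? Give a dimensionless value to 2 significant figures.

0.0069

With h = a·x + b·y + c and OW-A as origin, the differences give:
  20·a + (-115)·b = -0.3
  285·a + (-210)·b = +0.9
Eliminate b (×(-210) and ×(-115), subtract): 28575·a = 166.50 → a = ∂h/∂x = +0.005827
Back-substitute: b = ∂h/∂y = +0.003622.
|∇h| = √(0.005827² + 0.003622²) = 0.006861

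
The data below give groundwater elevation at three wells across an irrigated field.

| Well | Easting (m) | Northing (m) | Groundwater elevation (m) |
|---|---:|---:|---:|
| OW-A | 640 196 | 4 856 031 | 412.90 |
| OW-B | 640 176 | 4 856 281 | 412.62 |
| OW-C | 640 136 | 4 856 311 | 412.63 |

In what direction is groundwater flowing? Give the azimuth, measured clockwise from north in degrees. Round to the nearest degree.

044°

Taking OW-A as reference: OW-B−OW-A = (-20, 250, -0.28); OW-C−OW-A = (-60, 280, -0.27).
Determinant of the coordinate differences = (-20)·280 − (-60)·250 = 9400.
∂h/∂x = [(-0.28)·280 − (-0.27)·250] / 9400 = -0.001160
∂h/∂y = [(-20)·(-0.27) − (-60)·(-0.28)] / 9400 = -0.001213
Flow direction (−∇h) has components (+0.001160 E, +0.001213 N).
Azimuth = atan2(E, N) = atan2(+0.001160, +0.001213) = 43.7° ≈ 044°.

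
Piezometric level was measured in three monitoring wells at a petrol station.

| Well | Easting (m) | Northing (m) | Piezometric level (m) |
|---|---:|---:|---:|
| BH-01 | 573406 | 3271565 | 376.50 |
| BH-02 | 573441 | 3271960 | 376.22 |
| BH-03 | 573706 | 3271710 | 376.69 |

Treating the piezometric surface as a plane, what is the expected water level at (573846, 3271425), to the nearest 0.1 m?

377.1 m

Differences from BH-01: to BH-02 (Δx, Δy, Δh) = (35, 395, -0.28); to BH-03 = (300, 145, +0.19).
Determinant of the coordinate differences = 35·145 − 300·395 = -113425.
∂h/∂x = [(-0.28)·145 − (+0.19)·395] / -113425 = +0.001020
∂h/∂y = [35·(+0.19) − 300·(-0.28)] / -113425 = -0.0007992
h(573846, 3271425) = 376.50 + (+0.001020)·(440) + (-0.0007992)·(-140) = 376.50 +0.449 +0.112 = 377.061 m.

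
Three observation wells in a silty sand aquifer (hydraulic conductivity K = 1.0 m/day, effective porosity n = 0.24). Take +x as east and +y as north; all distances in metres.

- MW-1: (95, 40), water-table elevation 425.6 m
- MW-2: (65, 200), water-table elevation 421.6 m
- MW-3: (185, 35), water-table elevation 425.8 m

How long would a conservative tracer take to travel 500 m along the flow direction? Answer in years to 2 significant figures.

13 years

Three-point gradient (reference MW-1): Δ to MW-2 = (-30, 160, -4.0), Δ to MW-3 = (90, -5, +0.2).
∂h/∂x = +0.0008421, ∂h/∂y = -0.02484 (det = -14250).
|∇h| = √(0.0008421² + -0.02484²) = 0.02485
Seepage velocity v = K·i/n = 1.0 × 0.02485 / 0.24 = 0.1035 m/day.
t = 500 / 0.1035 = 4831 days = 13.2 years.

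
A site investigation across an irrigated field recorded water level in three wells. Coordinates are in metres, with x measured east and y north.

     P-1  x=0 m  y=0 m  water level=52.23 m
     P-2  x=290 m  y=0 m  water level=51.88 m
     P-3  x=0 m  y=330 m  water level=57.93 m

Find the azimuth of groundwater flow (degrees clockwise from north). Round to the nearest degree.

∂h/∂x = (51.88 − 52.23) / (290 − 0) = -0.001207
∂h/∂y = (57.93 − 52.23) / (330 − 0) = +0.01727
Flow direction (−∇h) has components (+0.001207 E, -0.01727 N).
Azimuth = atan2(E, N) = atan2(+0.001207, -0.01727) = 176.0° ≈ 176°.

176°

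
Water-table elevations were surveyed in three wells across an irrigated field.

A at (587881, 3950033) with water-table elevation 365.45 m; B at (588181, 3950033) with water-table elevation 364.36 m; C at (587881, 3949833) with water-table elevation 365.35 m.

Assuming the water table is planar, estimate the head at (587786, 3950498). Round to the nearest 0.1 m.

∂h/∂x = (364.36 − 365.45) / (588181 − 587881) = -0.003633
∂h/∂y = (365.35 − 365.45) / (3949833 − 3950033) = +0.0005000
h(587786, 3950498) = 365.45 + (-0.003633)·(-95) + (+0.0005000)·(465) = 365.45 +0.345 +0.232 = 366.028 m.

366.0 m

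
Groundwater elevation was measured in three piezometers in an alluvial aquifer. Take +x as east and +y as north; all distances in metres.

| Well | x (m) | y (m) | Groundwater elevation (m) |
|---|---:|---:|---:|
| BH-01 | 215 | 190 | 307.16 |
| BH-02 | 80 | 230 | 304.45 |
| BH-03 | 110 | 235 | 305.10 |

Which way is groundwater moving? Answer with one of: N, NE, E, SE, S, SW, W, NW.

With h = a·x + b·y + c and BH-01 as origin, the differences give:
  (-135)·a + 40·b = -2.71
  (-105)·a + 45·b = -2.06
Eliminate b (×45 and ×40, subtract): -1875·a = -39.550 → a = ∂h/∂x = +0.02109
Back-substitute: b = ∂h/∂y = +0.003440.
Flow = −∇h = (-0.02109 east, -0.003440 north), which points west.

W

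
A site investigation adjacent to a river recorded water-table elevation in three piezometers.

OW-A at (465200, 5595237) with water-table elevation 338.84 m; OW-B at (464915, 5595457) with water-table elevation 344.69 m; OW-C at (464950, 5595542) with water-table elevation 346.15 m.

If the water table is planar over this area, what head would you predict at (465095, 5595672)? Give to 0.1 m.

Differences from OW-A: to OW-B (Δx, Δy, Δh) = (-285, 220, +5.85); to OW-C = (-250, 305, +7.31).
Solve a·Δx + b·Δy = Δh: det = (-285)·305 − (-250)·220 = -31925.
∂h/∂x = [(+5.85)·305 − (+7.31)·220] / -31925 = -0.005514
∂h/∂y = [(-285)·(+7.31) − (-250)·(+5.85)] / -31925 = +0.01945
h(465095, 5595672) = 338.84 + (-0.005514)·(-105) + (+0.01945)·(435) = 338.84 +0.579 +8.460 = 347.879 m.

347.9 m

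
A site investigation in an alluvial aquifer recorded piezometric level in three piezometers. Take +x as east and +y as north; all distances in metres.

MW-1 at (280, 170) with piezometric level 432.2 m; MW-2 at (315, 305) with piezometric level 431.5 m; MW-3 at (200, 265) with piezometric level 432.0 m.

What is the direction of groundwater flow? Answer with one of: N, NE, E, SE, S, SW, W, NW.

NE

Taking MW-1 as reference: MW-2−MW-1 = (35, 135, -0.7); MW-3−MW-1 = (-80, 95, -0.2).
Solve a·Δx + b·Δy = Δh: det = 35·95 − (-80)·135 = 14125.
∂h/∂x = [(-0.7)·95 − (-0.2)·135] / 14125 = -0.002796
∂h/∂y = [35·(-0.2) − (-80)·(-0.7)] / 14125 = -0.004460
Flow = −∇h = (+0.002796 east, +0.004460 north), which points northeast.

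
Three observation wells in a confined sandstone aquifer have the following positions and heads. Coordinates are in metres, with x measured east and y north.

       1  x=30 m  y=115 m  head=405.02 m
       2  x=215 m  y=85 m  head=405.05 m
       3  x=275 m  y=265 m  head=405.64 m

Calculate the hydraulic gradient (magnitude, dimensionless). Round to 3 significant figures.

0.00313

Taking 1 as reference: 2−1 = (185, -30, +0.03); 3−1 = (245, 150, +0.62).
Solve a·Δx + b·Δy = Δh: det = 185·150 − 245·(-30) = 35100.
∂h/∂x = [(+0.03)·150 − (+0.62)·(-30)] / 35100 = +0.0006581
∂h/∂y = [185·(+0.62) − 245·(+0.03)] / 35100 = +0.003058
|∇h| = √(0.0006581² + 0.003058²) = 0.003128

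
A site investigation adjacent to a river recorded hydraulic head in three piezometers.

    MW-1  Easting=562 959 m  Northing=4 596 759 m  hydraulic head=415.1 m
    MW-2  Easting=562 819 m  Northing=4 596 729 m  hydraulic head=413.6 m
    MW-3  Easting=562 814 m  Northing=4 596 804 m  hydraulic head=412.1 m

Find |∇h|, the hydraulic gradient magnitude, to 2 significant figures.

0.024

Differences from MW-1: to MW-2 (Δx, Δy, Δh) = (-140, -30, -1.5); to MW-3 = (-145, 45, -3.0).
Determinant of the coordinate differences = (-140)·45 − (-145)·(-30) = -10650.
∂h/∂x = [(-1.5)·45 − (-3.0)·(-30)] / -10650 = +0.01479
∂h/∂y = [(-140)·(-3.0) − (-145)·(-1.5)] / -10650 = -0.01901
|∇h| = √(0.01479² + -0.01901²) = 0.02409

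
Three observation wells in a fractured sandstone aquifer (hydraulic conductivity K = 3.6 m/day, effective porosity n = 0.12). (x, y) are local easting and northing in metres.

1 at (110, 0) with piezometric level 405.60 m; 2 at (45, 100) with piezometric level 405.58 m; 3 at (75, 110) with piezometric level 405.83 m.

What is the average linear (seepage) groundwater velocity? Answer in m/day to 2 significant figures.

0.24 m/day

Taking 1 as reference: 2−1 = (-65, 100, -0.02); 3−1 = (-35, 110, +0.23).
Solve a·Δx + b·Δy = Δh: det = (-65)·110 − (-35)·100 = -3650.
∂h/∂x = [(-0.02)·110 − (+0.23)·100] / -3650 = +0.006904
∂h/∂y = [(-65)·(+0.23) − (-35)·(-0.02)] / -3650 = +0.004288
|∇h| = √(0.006904² + 0.004288²) = 0.008127
Seepage velocity v = K·i/n = 3.6 × 0.008127 / 0.12 = 0.2438 m/day.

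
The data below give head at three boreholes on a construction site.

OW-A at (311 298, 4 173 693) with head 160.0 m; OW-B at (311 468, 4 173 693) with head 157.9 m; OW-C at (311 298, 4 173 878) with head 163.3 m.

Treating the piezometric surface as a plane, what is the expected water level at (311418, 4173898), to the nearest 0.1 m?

∂h/∂x = (157.9 − 160.0) / (311468 − 311298) = -0.01235
∂h/∂y = (163.3 − 160.0) / (4173878 − 4173693) = +0.01784
h(311418, 4173898) = 160.0 + (-0.01235)·(120) + (+0.01784)·(205) = 160.0 -1.482 +3.657 = 162.174 m.

162.2 m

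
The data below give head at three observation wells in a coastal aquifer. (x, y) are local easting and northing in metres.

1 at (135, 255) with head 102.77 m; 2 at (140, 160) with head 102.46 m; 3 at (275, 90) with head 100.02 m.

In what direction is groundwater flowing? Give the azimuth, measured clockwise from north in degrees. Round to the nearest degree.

098°

Differences from 1: to 2 (Δx, Δy, Δh) = (5, -95, -0.31); to 3 = (140, -165, -2.75).
Determinant of the coordinate differences = 5·(-165) − 140·(-95) = 12475.
∂h/∂x = [(-0.31)·(-165) − (-2.75)·(-95)] / 12475 = -0.01684
∂h/∂y = [5·(-2.75) − 140·(-0.31)] / 12475 = +0.002377
Flow direction (−∇h) has components (+0.01684 E, -0.002377 N).
Azimuth = atan2(E, N) = atan2(+0.01684, -0.002377) = 98.0° ≈ 098°.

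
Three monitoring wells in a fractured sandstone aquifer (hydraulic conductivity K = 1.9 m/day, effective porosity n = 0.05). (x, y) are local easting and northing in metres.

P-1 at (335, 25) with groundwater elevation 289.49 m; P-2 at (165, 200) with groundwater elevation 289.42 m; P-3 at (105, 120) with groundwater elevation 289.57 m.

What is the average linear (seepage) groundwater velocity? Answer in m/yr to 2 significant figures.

21 m/yr

Taking P-1 as reference: P-2−P-1 = (-170, 175, -0.07); P-3−P-1 = (-230, 95, +0.08).
Determinant of the coordinate differences = (-170)·95 − (-230)·175 = 24100.
∂h/∂x = [(-0.07)·95 − (+0.08)·175] / 24100 = -0.0008568
∂h/∂y = [(-170)·(+0.08) − (-230)·(-0.07)] / 24100 = -0.001232
|∇h| = √(-0.0008568² + -0.001232²) = 0.001501
Seepage velocity v = K·i/n = 1.9 × 0.001501 / 0.05 = 0.05704 m/day = 20.83 m/yr.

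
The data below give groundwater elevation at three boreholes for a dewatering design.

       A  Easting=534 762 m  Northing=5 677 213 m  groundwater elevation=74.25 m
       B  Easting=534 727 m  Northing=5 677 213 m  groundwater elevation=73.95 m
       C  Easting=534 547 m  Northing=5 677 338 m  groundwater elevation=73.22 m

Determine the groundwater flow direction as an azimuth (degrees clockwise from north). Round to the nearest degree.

233°

With h = a·x + b·y + c and A as origin, the differences give:
  (-35)·a + 0·b = -0.30
  (-215)·a + 125·b = -1.03
Eliminate b (×125 and ×0, subtract): -4375·a = -37.500 → a = ∂h/∂x = +0.008571
Back-substitute: b = ∂h/∂y = +0.006503.
Flow direction (−∇h) has components (-0.008571 E, -0.006503 N).
Azimuth = atan2(E, N) = atan2(-0.008571, -0.006503) = 232.8° ≈ 233°.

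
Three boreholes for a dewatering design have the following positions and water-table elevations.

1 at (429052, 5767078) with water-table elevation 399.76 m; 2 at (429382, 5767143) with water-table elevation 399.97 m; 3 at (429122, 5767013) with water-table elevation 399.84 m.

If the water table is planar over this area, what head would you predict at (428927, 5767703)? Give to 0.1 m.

With h = a·x + b·y + c and 1 as origin, the differences give:
  330·a + 65·b = +0.21
  70·a + (-65)·b = +0.08
Eliminate b (×(-65) and ×65, subtract): -26000·a = -18.850 → a = ∂h/∂x = +0.0007250
Back-substitute: b = ∂h/∂y = -0.0004500.
h(428927, 5767703) = 399.76 + (+0.0007250)·(-125) + (-0.0004500)·(625) = 399.76 -0.091 -0.281 = 399.388 m.

399.4 m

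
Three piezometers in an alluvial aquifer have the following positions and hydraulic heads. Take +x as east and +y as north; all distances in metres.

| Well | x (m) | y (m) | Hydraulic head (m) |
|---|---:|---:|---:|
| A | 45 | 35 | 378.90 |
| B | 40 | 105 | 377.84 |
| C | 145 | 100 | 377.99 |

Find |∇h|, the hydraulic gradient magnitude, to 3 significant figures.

With h = a·x + b·y + c and A as origin, the differences give:
  (-5)·a + 70·b = -1.06
  100·a + 65·b = -0.91
Eliminate b (×65 and ×70, subtract): -7325·a = -5.200 → a = ∂h/∂x = +0.0007099
Back-substitute: b = ∂h/∂y = -0.01509.
|∇h| = √(0.0007099² + -0.01509²) = 0.01511

0.0151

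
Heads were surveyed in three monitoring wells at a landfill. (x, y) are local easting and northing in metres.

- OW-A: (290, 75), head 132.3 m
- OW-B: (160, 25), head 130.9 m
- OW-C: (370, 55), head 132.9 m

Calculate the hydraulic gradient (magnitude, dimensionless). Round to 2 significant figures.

0.010

With h = a·x + b·y + c and OW-A as origin, the differences give:
  (-130)·a + (-50)·b = -1.4
  80·a + (-20)·b = +0.6
Eliminate b (×(-20) and ×(-50), subtract): 6600·a = 58.00 → a = ∂h/∂x = +0.008788
Back-substitute: b = ∂h/∂y = +0.005152.
|∇h| = √(0.008788² + 0.005152²) = 0.01019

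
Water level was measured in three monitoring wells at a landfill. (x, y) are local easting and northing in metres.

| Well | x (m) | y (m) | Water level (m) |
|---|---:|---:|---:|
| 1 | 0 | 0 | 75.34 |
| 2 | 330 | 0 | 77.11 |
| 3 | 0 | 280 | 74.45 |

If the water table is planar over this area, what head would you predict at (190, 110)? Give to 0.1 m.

∂h/∂x = (77.11 − 75.34) / (330 − 0) = +0.005364
∂h/∂y = (74.45 − 75.34) / (280 − 0) = -0.003179
h(190, 110) = 75.34 + (+0.005364)·(190) + (-0.003179)·(110) = 75.34 +1.019 -0.350 = 76.009 m.

76.0 m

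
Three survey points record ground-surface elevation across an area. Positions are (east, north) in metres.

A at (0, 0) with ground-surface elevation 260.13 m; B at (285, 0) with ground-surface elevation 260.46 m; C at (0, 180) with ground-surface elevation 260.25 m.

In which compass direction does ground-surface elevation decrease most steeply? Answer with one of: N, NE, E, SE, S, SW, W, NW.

∂z/∂x = (260.46 − 260.13) / (285 − 0) = +0.001158
∂z/∂y = (260.25 − 260.13) / (180 − 0) = +0.0006667
Steepest decrease is along −∇f = (-0.001158 E, -0.0006667 N) → southwest.

SW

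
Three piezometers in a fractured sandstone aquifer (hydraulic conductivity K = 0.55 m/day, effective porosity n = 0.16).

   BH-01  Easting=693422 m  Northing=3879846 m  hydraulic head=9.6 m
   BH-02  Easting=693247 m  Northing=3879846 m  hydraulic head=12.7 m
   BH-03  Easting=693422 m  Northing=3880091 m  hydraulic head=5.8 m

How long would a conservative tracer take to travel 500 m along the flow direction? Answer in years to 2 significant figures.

17 years

∂h/∂x = (12.7 − 9.6) / (693247 − 693422) = -0.01771
∂h/∂y = (5.8 − 9.6) / (3880091 − 3879846) = -0.01551
|∇h| = √(-0.01771² + -0.01551²) = 0.02354
Seepage velocity v = K·i/n = 0.55 × 0.02354 / 0.16 = 0.08092 m/day.
t = 500 / 0.08092 = 6179 days = 16.9 years.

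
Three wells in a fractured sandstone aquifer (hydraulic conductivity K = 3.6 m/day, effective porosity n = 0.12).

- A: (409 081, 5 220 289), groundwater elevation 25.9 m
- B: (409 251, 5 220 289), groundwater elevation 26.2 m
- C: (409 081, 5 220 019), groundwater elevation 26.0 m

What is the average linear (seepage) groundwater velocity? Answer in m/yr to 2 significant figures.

∂h/∂x = (26.2 − 25.9) / (409251 − 409081) = +0.001765
∂h/∂y = (26.0 − 25.9) / (5220019 − 5220289) = -0.0003704
|∇h| = √(0.001765² + -0.0003704²) = 0.001803
Seepage velocity v = K·i/n = 3.6 × 0.001803 / 0.12 = 0.05409 m/day = 19.76 m/yr.

20 m/yr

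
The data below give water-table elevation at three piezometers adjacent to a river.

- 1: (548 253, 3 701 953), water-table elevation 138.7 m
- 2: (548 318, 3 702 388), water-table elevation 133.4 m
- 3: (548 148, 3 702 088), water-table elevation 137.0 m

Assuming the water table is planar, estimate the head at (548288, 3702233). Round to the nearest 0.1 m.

135.3 m

Taking 1 as reference: 2−1 = (65, 435, -5.3); 3−1 = (-105, 135, -1.7).
Solve a·Δx + b·Δy = Δh: det = 65·135 − (-105)·435 = 54450.
∂h/∂x = [(-5.3)·135 − (-1.7)·435] / 54450 = +0.0004408
∂h/∂y = [65·(-1.7) − (-105)·(-5.3)] / 54450 = -0.01225
h(548288, 3702233) = 138.7 + (+0.0004408)·(35) + (-0.01225)·(280) = 138.7 +0.015 -3.430 = 135.285 m.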